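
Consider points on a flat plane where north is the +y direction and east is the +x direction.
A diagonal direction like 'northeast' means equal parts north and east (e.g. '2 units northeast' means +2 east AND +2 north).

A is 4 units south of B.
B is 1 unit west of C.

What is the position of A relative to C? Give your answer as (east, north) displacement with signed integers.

Place C at the origin (east=0, north=0).
  B is 1 unit west of C: delta (east=-1, north=+0); B at (east=-1, north=0).
  A is 4 units south of B: delta (east=+0, north=-4); A at (east=-1, north=-4).
Therefore A relative to C: (east=-1, north=-4).

Answer: A is at (east=-1, north=-4) relative to C.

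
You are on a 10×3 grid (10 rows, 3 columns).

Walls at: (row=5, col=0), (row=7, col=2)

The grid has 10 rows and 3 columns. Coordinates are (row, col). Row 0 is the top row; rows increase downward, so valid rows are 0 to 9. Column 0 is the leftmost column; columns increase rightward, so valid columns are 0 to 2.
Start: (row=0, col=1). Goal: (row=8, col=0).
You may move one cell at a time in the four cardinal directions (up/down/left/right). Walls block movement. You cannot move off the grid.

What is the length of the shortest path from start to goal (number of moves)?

Answer: Shortest path length: 9

Derivation:
BFS from (row=0, col=1) until reaching (row=8, col=0):
  Distance 0: (row=0, col=1)
  Distance 1: (row=0, col=0), (row=0, col=2), (row=1, col=1)
  Distance 2: (row=1, col=0), (row=1, col=2), (row=2, col=1)
  Distance 3: (row=2, col=0), (row=2, col=2), (row=3, col=1)
  Distance 4: (row=3, col=0), (row=3, col=2), (row=4, col=1)
  Distance 5: (row=4, col=0), (row=4, col=2), (row=5, col=1)
  Distance 6: (row=5, col=2), (row=6, col=1)
  Distance 7: (row=6, col=0), (row=6, col=2), (row=7, col=1)
  Distance 8: (row=7, col=0), (row=8, col=1)
  Distance 9: (row=8, col=0), (row=8, col=2), (row=9, col=1)  <- goal reached here
One shortest path (9 moves): (row=0, col=1) -> (row=1, col=1) -> (row=2, col=1) -> (row=3, col=1) -> (row=4, col=1) -> (row=5, col=1) -> (row=6, col=1) -> (row=6, col=0) -> (row=7, col=0) -> (row=8, col=0)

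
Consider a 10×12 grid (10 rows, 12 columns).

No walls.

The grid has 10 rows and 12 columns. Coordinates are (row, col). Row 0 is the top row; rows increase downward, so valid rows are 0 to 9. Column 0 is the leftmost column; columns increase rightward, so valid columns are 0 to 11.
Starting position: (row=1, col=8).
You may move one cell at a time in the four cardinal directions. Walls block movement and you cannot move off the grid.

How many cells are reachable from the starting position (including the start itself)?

BFS flood-fill from (row=1, col=8):
  Distance 0: (row=1, col=8)
  Distance 1: (row=0, col=8), (row=1, col=7), (row=1, col=9), (row=2, col=8)
  Distance 2: (row=0, col=7), (row=0, col=9), (row=1, col=6), (row=1, col=10), (row=2, col=7), (row=2, col=9), (row=3, col=8)
  Distance 3: (row=0, col=6), (row=0, col=10), (row=1, col=5), (row=1, col=11), (row=2, col=6), (row=2, col=10), (row=3, col=7), (row=3, col=9), (row=4, col=8)
  Distance 4: (row=0, col=5), (row=0, col=11), (row=1, col=4), (row=2, col=5), (row=2, col=11), (row=3, col=6), (row=3, col=10), (row=4, col=7), (row=4, col=9), (row=5, col=8)
  Distance 5: (row=0, col=4), (row=1, col=3), (row=2, col=4), (row=3, col=5), (row=3, col=11), (row=4, col=6), (row=4, col=10), (row=5, col=7), (row=5, col=9), (row=6, col=8)
  Distance 6: (row=0, col=3), (row=1, col=2), (row=2, col=3), (row=3, col=4), (row=4, col=5), (row=4, col=11), (row=5, col=6), (row=5, col=10), (row=6, col=7), (row=6, col=9), (row=7, col=8)
  Distance 7: (row=0, col=2), (row=1, col=1), (row=2, col=2), (row=3, col=3), (row=4, col=4), (row=5, col=5), (row=5, col=11), (row=6, col=6), (row=6, col=10), (row=7, col=7), (row=7, col=9), (row=8, col=8)
  Distance 8: (row=0, col=1), (row=1, col=0), (row=2, col=1), (row=3, col=2), (row=4, col=3), (row=5, col=4), (row=6, col=5), (row=6, col=11), (row=7, col=6), (row=7, col=10), (row=8, col=7), (row=8, col=9), (row=9, col=8)
  Distance 9: (row=0, col=0), (row=2, col=0), (row=3, col=1), (row=4, col=2), (row=5, col=3), (row=6, col=4), (row=7, col=5), (row=7, col=11), (row=8, col=6), (row=8, col=10), (row=9, col=7), (row=9, col=9)
  Distance 10: (row=3, col=0), (row=4, col=1), (row=5, col=2), (row=6, col=3), (row=7, col=4), (row=8, col=5), (row=8, col=11), (row=9, col=6), (row=9, col=10)
  Distance 11: (row=4, col=0), (row=5, col=1), (row=6, col=2), (row=7, col=3), (row=8, col=4), (row=9, col=5), (row=9, col=11)
  Distance 12: (row=5, col=0), (row=6, col=1), (row=7, col=2), (row=8, col=3), (row=9, col=4)
  Distance 13: (row=6, col=0), (row=7, col=1), (row=8, col=2), (row=9, col=3)
  Distance 14: (row=7, col=0), (row=8, col=1), (row=9, col=2)
  Distance 15: (row=8, col=0), (row=9, col=1)
  Distance 16: (row=9, col=0)
Total reachable: 120 (grid has 120 open cells total)

Answer: Reachable cells: 120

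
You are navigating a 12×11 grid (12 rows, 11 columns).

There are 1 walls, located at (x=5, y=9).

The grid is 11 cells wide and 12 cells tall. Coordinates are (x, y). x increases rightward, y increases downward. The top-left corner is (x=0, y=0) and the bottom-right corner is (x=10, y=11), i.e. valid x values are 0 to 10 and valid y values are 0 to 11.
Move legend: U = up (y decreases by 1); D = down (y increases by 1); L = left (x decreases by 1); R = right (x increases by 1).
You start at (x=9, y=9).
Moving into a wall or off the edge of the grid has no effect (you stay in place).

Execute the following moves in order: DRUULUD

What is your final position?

Answer: Final position: (x=9, y=8)

Derivation:
Start: (x=9, y=9)
  D (down): (x=9, y=9) -> (x=9, y=10)
  R (right): (x=9, y=10) -> (x=10, y=10)
  U (up): (x=10, y=10) -> (x=10, y=9)
  U (up): (x=10, y=9) -> (x=10, y=8)
  L (left): (x=10, y=8) -> (x=9, y=8)
  U (up): (x=9, y=8) -> (x=9, y=7)
  D (down): (x=9, y=7) -> (x=9, y=8)
Final: (x=9, y=8)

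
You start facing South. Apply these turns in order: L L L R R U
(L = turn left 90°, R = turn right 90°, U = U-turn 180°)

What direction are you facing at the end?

Answer: Final heading: West

Derivation:
Start: South
  L (left (90° counter-clockwise)) -> East
  L (left (90° counter-clockwise)) -> North
  L (left (90° counter-clockwise)) -> West
  R (right (90° clockwise)) -> North
  R (right (90° clockwise)) -> East
  U (U-turn (180°)) -> West
Final: West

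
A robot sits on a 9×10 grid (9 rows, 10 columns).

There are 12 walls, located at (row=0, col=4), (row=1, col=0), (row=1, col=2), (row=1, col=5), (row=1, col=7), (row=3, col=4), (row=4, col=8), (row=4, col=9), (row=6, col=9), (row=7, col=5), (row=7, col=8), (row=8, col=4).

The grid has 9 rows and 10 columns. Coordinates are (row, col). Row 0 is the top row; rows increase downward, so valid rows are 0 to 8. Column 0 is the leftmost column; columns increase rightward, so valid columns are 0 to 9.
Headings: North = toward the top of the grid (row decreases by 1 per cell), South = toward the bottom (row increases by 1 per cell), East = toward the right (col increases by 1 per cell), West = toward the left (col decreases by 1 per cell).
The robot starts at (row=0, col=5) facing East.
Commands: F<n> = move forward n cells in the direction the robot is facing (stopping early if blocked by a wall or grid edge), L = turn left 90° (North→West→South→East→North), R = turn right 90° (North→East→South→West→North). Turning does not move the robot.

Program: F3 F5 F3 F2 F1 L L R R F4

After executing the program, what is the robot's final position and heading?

Start: (row=0, col=5), facing East
  F3: move forward 3, now at (row=0, col=8)
  F5: move forward 1/5 (blocked), now at (row=0, col=9)
  F3: move forward 0/3 (blocked), now at (row=0, col=9)
  F2: move forward 0/2 (blocked), now at (row=0, col=9)
  F1: move forward 0/1 (blocked), now at (row=0, col=9)
  L: turn left, now facing North
  L: turn left, now facing West
  R: turn right, now facing North
  R: turn right, now facing East
  F4: move forward 0/4 (blocked), now at (row=0, col=9)
Final: (row=0, col=9), facing East

Answer: Final position: (row=0, col=9), facing East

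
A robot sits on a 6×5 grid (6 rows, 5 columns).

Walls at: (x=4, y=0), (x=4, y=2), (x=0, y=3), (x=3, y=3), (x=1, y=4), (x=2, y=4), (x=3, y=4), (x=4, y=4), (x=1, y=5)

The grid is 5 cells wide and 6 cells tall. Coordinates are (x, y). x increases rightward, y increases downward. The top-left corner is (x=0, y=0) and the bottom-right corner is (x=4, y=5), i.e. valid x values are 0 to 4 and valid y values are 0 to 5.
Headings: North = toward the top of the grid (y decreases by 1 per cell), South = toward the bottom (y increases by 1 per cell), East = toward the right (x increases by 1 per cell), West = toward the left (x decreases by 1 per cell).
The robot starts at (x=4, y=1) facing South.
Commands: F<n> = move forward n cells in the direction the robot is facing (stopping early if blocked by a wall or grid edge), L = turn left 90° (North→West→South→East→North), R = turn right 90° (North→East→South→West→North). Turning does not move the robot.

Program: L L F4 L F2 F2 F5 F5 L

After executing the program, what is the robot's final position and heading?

Start: (x=4, y=1), facing South
  L: turn left, now facing East
  L: turn left, now facing North
  F4: move forward 0/4 (blocked), now at (x=4, y=1)
  L: turn left, now facing West
  F2: move forward 2, now at (x=2, y=1)
  F2: move forward 2, now at (x=0, y=1)
  F5: move forward 0/5 (blocked), now at (x=0, y=1)
  F5: move forward 0/5 (blocked), now at (x=0, y=1)
  L: turn left, now facing South
Final: (x=0, y=1), facing South

Answer: Final position: (x=0, y=1), facing South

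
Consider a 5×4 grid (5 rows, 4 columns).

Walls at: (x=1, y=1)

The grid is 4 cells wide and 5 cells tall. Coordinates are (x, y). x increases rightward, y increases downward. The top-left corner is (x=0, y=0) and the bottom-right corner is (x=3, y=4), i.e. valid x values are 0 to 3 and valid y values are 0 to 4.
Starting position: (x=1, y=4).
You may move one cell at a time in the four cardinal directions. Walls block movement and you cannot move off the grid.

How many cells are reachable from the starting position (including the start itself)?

Answer: Reachable cells: 19

Derivation:
BFS flood-fill from (x=1, y=4):
  Distance 0: (x=1, y=4)
  Distance 1: (x=1, y=3), (x=0, y=4), (x=2, y=4)
  Distance 2: (x=1, y=2), (x=0, y=3), (x=2, y=3), (x=3, y=4)
  Distance 3: (x=0, y=2), (x=2, y=2), (x=3, y=3)
  Distance 4: (x=0, y=1), (x=2, y=1), (x=3, y=2)
  Distance 5: (x=0, y=0), (x=2, y=0), (x=3, y=1)
  Distance 6: (x=1, y=0), (x=3, y=0)
Total reachable: 19 (grid has 19 open cells total)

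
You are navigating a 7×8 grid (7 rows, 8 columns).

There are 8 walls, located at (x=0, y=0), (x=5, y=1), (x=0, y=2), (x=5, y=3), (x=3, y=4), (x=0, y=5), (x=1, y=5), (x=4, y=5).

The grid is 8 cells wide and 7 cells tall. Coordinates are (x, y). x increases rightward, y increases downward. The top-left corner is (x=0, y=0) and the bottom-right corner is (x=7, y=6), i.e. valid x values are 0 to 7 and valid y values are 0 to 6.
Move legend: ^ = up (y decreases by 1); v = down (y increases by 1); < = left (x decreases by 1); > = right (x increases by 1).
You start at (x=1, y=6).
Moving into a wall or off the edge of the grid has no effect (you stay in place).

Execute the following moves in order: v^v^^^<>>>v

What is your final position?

Start: (x=1, y=6)
  v (down): blocked, stay at (x=1, y=6)
  ^ (up): blocked, stay at (x=1, y=6)
  v (down): blocked, stay at (x=1, y=6)
  [×3]^ (up): blocked, stay at (x=1, y=6)
  < (left): (x=1, y=6) -> (x=0, y=6)
  > (right): (x=0, y=6) -> (x=1, y=6)
  > (right): (x=1, y=6) -> (x=2, y=6)
  > (right): (x=2, y=6) -> (x=3, y=6)
  v (down): blocked, stay at (x=3, y=6)
Final: (x=3, y=6)

Answer: Final position: (x=3, y=6)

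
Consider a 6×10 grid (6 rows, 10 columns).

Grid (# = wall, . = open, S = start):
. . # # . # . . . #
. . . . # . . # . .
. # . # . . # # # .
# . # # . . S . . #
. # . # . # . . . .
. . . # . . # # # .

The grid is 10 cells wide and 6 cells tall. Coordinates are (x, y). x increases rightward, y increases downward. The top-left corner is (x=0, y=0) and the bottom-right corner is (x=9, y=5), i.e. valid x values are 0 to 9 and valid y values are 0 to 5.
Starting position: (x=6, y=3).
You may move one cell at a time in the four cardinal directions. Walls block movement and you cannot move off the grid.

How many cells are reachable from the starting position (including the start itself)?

Answer: Reachable cells: 23

Derivation:
BFS flood-fill from (x=6, y=3):
  Distance 0: (x=6, y=3)
  Distance 1: (x=5, y=3), (x=7, y=3), (x=6, y=4)
  Distance 2: (x=5, y=2), (x=4, y=3), (x=8, y=3), (x=7, y=4)
  Distance 3: (x=5, y=1), (x=4, y=2), (x=4, y=4), (x=8, y=4)
  Distance 4: (x=6, y=1), (x=9, y=4), (x=4, y=5)
  Distance 5: (x=6, y=0), (x=5, y=5), (x=9, y=5)
  Distance 6: (x=7, y=0)
  Distance 7: (x=8, y=0)
  Distance 8: (x=8, y=1)
  Distance 9: (x=9, y=1)
  Distance 10: (x=9, y=2)
Total reachable: 23 (grid has 38 open cells total)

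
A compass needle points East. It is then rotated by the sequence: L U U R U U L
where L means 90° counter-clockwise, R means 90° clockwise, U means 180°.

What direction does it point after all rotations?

Answer: Final heading: North

Derivation:
Start: East
  L (left (90° counter-clockwise)) -> North
  U (U-turn (180°)) -> South
  U (U-turn (180°)) -> North
  R (right (90° clockwise)) -> East
  U (U-turn (180°)) -> West
  U (U-turn (180°)) -> East
  L (left (90° counter-clockwise)) -> North
Final: North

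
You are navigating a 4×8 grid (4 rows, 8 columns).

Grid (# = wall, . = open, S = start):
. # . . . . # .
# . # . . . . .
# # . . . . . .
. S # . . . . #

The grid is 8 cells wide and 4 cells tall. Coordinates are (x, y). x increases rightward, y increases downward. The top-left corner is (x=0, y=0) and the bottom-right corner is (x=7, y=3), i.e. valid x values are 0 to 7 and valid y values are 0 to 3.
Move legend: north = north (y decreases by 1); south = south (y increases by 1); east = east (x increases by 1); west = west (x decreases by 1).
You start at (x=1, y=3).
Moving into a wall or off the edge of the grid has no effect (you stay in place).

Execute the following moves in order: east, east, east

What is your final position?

Start: (x=1, y=3)
  [×3]east (east): blocked, stay at (x=1, y=3)
Final: (x=1, y=3)

Answer: Final position: (x=1, y=3)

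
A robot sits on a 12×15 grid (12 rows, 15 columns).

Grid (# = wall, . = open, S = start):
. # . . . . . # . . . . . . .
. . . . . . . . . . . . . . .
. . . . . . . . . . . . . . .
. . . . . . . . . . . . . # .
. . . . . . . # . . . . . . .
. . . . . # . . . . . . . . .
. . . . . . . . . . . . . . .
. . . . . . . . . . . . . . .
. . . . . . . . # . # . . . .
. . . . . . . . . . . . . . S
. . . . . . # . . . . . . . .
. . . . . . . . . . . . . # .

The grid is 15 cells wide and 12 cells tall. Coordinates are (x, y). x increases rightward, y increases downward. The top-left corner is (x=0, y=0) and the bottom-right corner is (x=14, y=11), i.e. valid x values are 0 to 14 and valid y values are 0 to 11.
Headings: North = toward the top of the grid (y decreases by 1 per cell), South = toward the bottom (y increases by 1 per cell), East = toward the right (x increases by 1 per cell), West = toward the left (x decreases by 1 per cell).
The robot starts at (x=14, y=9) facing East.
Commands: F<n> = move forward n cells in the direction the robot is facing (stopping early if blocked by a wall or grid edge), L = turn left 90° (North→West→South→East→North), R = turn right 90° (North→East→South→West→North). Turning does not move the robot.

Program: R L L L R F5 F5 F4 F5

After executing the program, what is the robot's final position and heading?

Start: (x=14, y=9), facing East
  R: turn right, now facing South
  L: turn left, now facing East
  L: turn left, now facing North
  L: turn left, now facing West
  R: turn right, now facing North
  F5: move forward 5, now at (x=14, y=4)
  F5: move forward 4/5 (blocked), now at (x=14, y=0)
  F4: move forward 0/4 (blocked), now at (x=14, y=0)
  F5: move forward 0/5 (blocked), now at (x=14, y=0)
Final: (x=14, y=0), facing North

Answer: Final position: (x=14, y=0), facing North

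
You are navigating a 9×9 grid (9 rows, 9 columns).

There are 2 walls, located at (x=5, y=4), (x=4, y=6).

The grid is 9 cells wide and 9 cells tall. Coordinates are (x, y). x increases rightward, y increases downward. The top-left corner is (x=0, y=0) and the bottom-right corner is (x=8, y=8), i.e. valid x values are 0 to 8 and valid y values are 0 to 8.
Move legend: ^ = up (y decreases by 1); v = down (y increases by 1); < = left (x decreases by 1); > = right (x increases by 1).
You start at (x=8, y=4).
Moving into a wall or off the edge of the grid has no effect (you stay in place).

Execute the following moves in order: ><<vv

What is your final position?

Start: (x=8, y=4)
  > (right): blocked, stay at (x=8, y=4)
  < (left): (x=8, y=4) -> (x=7, y=4)
  < (left): (x=7, y=4) -> (x=6, y=4)
  v (down): (x=6, y=4) -> (x=6, y=5)
  v (down): (x=6, y=5) -> (x=6, y=6)
Final: (x=6, y=6)

Answer: Final position: (x=6, y=6)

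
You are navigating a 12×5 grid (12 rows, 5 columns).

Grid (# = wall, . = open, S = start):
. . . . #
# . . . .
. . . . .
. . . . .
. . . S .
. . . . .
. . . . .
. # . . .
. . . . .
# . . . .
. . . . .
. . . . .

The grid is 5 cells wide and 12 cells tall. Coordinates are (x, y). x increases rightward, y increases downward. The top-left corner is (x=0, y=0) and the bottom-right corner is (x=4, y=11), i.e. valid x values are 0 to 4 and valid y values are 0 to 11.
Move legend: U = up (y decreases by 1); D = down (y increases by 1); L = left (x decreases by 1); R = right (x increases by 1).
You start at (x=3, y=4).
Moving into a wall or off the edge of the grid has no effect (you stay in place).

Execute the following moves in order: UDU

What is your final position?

Start: (x=3, y=4)
  U (up): (x=3, y=4) -> (x=3, y=3)
  D (down): (x=3, y=3) -> (x=3, y=4)
  U (up): (x=3, y=4) -> (x=3, y=3)
Final: (x=3, y=3)

Answer: Final position: (x=3, y=3)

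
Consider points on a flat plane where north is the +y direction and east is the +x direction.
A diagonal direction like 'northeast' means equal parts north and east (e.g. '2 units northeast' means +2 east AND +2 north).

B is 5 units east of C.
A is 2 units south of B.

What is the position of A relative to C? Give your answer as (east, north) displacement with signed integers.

Answer: A is at (east=5, north=-2) relative to C.

Derivation:
Place C at the origin (east=0, north=0).
  B is 5 units east of C: delta (east=+5, north=+0); B at (east=5, north=0).
  A is 2 units south of B: delta (east=+0, north=-2); A at (east=5, north=-2).
Therefore A relative to C: (east=5, north=-2).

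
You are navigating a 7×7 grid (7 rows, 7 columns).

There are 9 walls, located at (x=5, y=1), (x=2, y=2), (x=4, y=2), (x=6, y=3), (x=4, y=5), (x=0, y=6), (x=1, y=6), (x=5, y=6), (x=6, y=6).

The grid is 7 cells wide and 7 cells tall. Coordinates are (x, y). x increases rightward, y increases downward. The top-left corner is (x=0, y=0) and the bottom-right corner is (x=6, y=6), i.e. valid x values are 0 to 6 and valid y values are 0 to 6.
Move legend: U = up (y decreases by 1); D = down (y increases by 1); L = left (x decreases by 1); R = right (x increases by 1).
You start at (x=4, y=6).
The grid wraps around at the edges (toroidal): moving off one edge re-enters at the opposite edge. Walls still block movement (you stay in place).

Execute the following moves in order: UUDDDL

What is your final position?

Answer: Final position: (x=3, y=1)

Derivation:
Start: (x=4, y=6)
  U (up): blocked, stay at (x=4, y=6)
  U (up): blocked, stay at (x=4, y=6)
  D (down): (x=4, y=6) -> (x=4, y=0)
  D (down): (x=4, y=0) -> (x=4, y=1)
  D (down): blocked, stay at (x=4, y=1)
  L (left): (x=4, y=1) -> (x=3, y=1)
Final: (x=3, y=1)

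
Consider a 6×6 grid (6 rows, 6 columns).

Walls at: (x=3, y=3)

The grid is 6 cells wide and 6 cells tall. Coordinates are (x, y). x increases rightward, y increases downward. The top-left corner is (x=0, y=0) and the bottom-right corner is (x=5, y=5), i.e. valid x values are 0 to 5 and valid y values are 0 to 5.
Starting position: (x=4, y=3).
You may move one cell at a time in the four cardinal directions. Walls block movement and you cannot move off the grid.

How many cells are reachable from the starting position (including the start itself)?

Answer: Reachable cells: 35

Derivation:
BFS flood-fill from (x=4, y=3):
  Distance 0: (x=4, y=3)
  Distance 1: (x=4, y=2), (x=5, y=3), (x=4, y=4)
  Distance 2: (x=4, y=1), (x=3, y=2), (x=5, y=2), (x=3, y=4), (x=5, y=4), (x=4, y=5)
  Distance 3: (x=4, y=0), (x=3, y=1), (x=5, y=1), (x=2, y=2), (x=2, y=4), (x=3, y=5), (x=5, y=5)
  Distance 4: (x=3, y=0), (x=5, y=0), (x=2, y=1), (x=1, y=2), (x=2, y=3), (x=1, y=4), (x=2, y=5)
  Distance 5: (x=2, y=0), (x=1, y=1), (x=0, y=2), (x=1, y=3), (x=0, y=4), (x=1, y=5)
  Distance 6: (x=1, y=0), (x=0, y=1), (x=0, y=3), (x=0, y=5)
  Distance 7: (x=0, y=0)
Total reachable: 35 (grid has 35 open cells total)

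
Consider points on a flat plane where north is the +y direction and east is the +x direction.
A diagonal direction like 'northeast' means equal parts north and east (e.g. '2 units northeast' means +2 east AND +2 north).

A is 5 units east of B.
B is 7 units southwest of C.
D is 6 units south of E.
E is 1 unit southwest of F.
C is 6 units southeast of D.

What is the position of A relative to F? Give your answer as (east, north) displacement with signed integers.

Place F at the origin (east=0, north=0).
  E is 1 unit southwest of F: delta (east=-1, north=-1); E at (east=-1, north=-1).
  D is 6 units south of E: delta (east=+0, north=-6); D at (east=-1, north=-7).
  C is 6 units southeast of D: delta (east=+6, north=-6); C at (east=5, north=-13).
  B is 7 units southwest of C: delta (east=-7, north=-7); B at (east=-2, north=-20).
  A is 5 units east of B: delta (east=+5, north=+0); A at (east=3, north=-20).
Therefore A relative to F: (east=3, north=-20).

Answer: A is at (east=3, north=-20) relative to F.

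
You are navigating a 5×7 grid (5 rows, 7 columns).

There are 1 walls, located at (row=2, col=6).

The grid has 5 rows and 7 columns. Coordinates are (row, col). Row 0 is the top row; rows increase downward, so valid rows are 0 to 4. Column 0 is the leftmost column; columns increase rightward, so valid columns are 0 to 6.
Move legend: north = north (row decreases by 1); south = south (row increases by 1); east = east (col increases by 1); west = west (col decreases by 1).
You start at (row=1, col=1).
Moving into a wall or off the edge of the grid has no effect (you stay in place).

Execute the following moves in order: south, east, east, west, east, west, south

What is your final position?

Answer: Final position: (row=3, col=2)

Derivation:
Start: (row=1, col=1)
  south (south): (row=1, col=1) -> (row=2, col=1)
  east (east): (row=2, col=1) -> (row=2, col=2)
  east (east): (row=2, col=2) -> (row=2, col=3)
  west (west): (row=2, col=3) -> (row=2, col=2)
  east (east): (row=2, col=2) -> (row=2, col=3)
  west (west): (row=2, col=3) -> (row=2, col=2)
  south (south): (row=2, col=2) -> (row=3, col=2)
Final: (row=3, col=2)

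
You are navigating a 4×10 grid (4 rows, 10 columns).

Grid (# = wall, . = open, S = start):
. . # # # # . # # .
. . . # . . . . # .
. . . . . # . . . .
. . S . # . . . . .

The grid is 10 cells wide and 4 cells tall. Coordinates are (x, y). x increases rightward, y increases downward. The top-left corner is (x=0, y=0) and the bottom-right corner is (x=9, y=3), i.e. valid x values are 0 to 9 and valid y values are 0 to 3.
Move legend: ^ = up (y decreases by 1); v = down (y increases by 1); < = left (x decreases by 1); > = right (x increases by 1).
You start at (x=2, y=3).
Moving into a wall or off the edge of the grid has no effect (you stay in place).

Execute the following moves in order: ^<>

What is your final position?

Answer: Final position: (x=2, y=2)

Derivation:
Start: (x=2, y=3)
  ^ (up): (x=2, y=3) -> (x=2, y=2)
  < (left): (x=2, y=2) -> (x=1, y=2)
  > (right): (x=1, y=2) -> (x=2, y=2)
Final: (x=2, y=2)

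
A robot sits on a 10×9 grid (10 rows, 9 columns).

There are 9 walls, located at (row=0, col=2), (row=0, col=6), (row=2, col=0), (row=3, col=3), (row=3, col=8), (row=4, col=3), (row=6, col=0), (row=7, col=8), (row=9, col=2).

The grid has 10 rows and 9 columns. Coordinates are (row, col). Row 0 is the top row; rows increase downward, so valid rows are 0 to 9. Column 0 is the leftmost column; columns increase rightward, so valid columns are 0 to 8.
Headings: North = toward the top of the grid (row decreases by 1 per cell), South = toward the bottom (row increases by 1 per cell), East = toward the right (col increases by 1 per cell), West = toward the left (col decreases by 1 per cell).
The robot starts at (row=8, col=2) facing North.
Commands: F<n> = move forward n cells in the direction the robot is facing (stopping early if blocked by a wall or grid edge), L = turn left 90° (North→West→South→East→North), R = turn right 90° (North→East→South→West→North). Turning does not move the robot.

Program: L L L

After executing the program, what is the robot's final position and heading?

Answer: Final position: (row=8, col=2), facing East

Derivation:
Start: (row=8, col=2), facing North
  L: turn left, now facing West
  L: turn left, now facing South
  L: turn left, now facing East
Final: (row=8, col=2), facing East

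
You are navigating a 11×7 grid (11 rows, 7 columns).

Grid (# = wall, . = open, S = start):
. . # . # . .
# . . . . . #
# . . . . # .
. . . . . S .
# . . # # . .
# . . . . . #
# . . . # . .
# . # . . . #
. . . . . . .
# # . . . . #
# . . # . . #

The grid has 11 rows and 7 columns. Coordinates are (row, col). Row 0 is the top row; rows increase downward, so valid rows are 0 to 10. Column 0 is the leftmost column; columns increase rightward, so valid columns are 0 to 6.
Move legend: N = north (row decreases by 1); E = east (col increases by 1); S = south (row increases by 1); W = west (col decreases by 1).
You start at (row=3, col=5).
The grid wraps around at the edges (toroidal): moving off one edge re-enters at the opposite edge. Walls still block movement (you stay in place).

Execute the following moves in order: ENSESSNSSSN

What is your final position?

Start: (row=3, col=5)
  E (east): (row=3, col=5) -> (row=3, col=6)
  N (north): (row=3, col=6) -> (row=2, col=6)
  S (south): (row=2, col=6) -> (row=3, col=6)
  E (east): (row=3, col=6) -> (row=3, col=0)
  S (south): blocked, stay at (row=3, col=0)
  S (south): blocked, stay at (row=3, col=0)
  N (north): blocked, stay at (row=3, col=0)
  [×3]S (south): blocked, stay at (row=3, col=0)
  N (north): blocked, stay at (row=3, col=0)
Final: (row=3, col=0)

Answer: Final position: (row=3, col=0)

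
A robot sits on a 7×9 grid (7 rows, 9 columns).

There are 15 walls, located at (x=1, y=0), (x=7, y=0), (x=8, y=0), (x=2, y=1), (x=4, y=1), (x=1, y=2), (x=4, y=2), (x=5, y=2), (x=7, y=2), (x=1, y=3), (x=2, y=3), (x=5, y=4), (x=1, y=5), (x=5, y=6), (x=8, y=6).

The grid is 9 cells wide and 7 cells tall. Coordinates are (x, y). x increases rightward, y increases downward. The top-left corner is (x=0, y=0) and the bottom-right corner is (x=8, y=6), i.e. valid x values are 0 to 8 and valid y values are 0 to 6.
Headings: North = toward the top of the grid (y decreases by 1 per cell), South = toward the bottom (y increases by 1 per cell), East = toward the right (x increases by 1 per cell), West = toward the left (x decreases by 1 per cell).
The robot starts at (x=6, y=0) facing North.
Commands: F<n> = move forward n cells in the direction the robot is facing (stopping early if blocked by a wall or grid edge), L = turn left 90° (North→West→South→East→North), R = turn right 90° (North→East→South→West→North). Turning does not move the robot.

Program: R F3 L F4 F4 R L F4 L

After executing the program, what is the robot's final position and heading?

Answer: Final position: (x=6, y=0), facing West

Derivation:
Start: (x=6, y=0), facing North
  R: turn right, now facing East
  F3: move forward 0/3 (blocked), now at (x=6, y=0)
  L: turn left, now facing North
  F4: move forward 0/4 (blocked), now at (x=6, y=0)
  F4: move forward 0/4 (blocked), now at (x=6, y=0)
  R: turn right, now facing East
  L: turn left, now facing North
  F4: move forward 0/4 (blocked), now at (x=6, y=0)
  L: turn left, now facing West
Final: (x=6, y=0), facing West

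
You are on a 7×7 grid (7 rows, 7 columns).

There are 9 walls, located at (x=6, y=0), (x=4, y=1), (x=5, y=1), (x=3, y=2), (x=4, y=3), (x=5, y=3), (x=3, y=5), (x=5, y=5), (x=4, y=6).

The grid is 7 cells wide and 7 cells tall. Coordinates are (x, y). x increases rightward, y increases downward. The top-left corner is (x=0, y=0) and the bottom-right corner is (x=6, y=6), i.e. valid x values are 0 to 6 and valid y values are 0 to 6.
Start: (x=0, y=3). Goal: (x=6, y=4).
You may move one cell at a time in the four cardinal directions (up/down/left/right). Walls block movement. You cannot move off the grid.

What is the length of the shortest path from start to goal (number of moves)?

Answer: Shortest path length: 7

Derivation:
BFS from (x=0, y=3) until reaching (x=6, y=4):
  Distance 0: (x=0, y=3)
  Distance 1: (x=0, y=2), (x=1, y=3), (x=0, y=4)
  Distance 2: (x=0, y=1), (x=1, y=2), (x=2, y=3), (x=1, y=4), (x=0, y=5)
  Distance 3: (x=0, y=0), (x=1, y=1), (x=2, y=2), (x=3, y=3), (x=2, y=4), (x=1, y=5), (x=0, y=6)
  Distance 4: (x=1, y=0), (x=2, y=1), (x=3, y=4), (x=2, y=5), (x=1, y=6)
  Distance 5: (x=2, y=0), (x=3, y=1), (x=4, y=4), (x=2, y=6)
  Distance 6: (x=3, y=0), (x=5, y=4), (x=4, y=5), (x=3, y=6)
  Distance 7: (x=4, y=0), (x=6, y=4)  <- goal reached here
One shortest path (7 moves): (x=0, y=3) -> (x=1, y=3) -> (x=2, y=3) -> (x=3, y=3) -> (x=3, y=4) -> (x=4, y=4) -> (x=5, y=4) -> (x=6, y=4)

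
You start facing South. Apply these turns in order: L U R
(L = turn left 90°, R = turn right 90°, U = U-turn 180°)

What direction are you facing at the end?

Start: South
  L (left (90° counter-clockwise)) -> East
  U (U-turn (180°)) -> West
  R (right (90° clockwise)) -> North
Final: North

Answer: Final heading: North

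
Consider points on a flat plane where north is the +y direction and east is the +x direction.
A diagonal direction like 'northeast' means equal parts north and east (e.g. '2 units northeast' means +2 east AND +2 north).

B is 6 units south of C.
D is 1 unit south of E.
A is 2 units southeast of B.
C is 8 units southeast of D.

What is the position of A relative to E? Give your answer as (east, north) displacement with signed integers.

Place E at the origin (east=0, north=0).
  D is 1 unit south of E: delta (east=+0, north=-1); D at (east=0, north=-1).
  C is 8 units southeast of D: delta (east=+8, north=-8); C at (east=8, north=-9).
  B is 6 units south of C: delta (east=+0, north=-6); B at (east=8, north=-15).
  A is 2 units southeast of B: delta (east=+2, north=-2); A at (east=10, north=-17).
Therefore A relative to E: (east=10, north=-17).

Answer: A is at (east=10, north=-17) relative to E.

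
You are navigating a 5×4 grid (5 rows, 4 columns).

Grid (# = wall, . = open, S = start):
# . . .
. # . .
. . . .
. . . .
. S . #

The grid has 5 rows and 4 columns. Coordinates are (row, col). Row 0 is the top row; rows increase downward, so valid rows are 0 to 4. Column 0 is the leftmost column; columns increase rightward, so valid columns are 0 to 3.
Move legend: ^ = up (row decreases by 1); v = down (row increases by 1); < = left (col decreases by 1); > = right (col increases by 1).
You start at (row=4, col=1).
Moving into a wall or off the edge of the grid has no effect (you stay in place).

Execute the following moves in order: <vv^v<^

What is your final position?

Answer: Final position: (row=3, col=0)

Derivation:
Start: (row=4, col=1)
  < (left): (row=4, col=1) -> (row=4, col=0)
  v (down): blocked, stay at (row=4, col=0)
  v (down): blocked, stay at (row=4, col=0)
  ^ (up): (row=4, col=0) -> (row=3, col=0)
  v (down): (row=3, col=0) -> (row=4, col=0)
  < (left): blocked, stay at (row=4, col=0)
  ^ (up): (row=4, col=0) -> (row=3, col=0)
Final: (row=3, col=0)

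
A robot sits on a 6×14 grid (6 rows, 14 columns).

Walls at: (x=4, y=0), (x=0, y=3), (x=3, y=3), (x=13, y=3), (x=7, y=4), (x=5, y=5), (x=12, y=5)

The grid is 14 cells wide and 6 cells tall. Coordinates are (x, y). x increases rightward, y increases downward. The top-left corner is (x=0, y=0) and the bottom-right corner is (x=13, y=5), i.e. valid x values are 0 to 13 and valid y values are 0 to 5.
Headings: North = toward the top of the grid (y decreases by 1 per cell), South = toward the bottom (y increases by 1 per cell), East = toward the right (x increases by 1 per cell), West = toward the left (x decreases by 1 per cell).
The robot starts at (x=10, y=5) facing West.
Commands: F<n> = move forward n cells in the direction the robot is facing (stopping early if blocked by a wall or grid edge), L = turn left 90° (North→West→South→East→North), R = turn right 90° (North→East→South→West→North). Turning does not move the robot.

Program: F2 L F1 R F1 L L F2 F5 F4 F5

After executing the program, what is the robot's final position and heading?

Answer: Final position: (x=11, y=5), facing East

Derivation:
Start: (x=10, y=5), facing West
  F2: move forward 2, now at (x=8, y=5)
  L: turn left, now facing South
  F1: move forward 0/1 (blocked), now at (x=8, y=5)
  R: turn right, now facing West
  F1: move forward 1, now at (x=7, y=5)
  L: turn left, now facing South
  L: turn left, now facing East
  F2: move forward 2, now at (x=9, y=5)
  F5: move forward 2/5 (blocked), now at (x=11, y=5)
  F4: move forward 0/4 (blocked), now at (x=11, y=5)
  F5: move forward 0/5 (blocked), now at (x=11, y=5)
Final: (x=11, y=5), facing East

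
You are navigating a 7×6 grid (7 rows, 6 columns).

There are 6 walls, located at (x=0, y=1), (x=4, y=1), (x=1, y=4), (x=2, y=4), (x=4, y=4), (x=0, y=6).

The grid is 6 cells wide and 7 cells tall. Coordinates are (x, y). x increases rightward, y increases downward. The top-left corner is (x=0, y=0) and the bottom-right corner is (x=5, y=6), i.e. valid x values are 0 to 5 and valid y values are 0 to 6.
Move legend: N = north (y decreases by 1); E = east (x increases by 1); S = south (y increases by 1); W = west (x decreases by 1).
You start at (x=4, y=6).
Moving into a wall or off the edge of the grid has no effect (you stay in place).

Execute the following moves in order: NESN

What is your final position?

Start: (x=4, y=6)
  N (north): (x=4, y=6) -> (x=4, y=5)
  E (east): (x=4, y=5) -> (x=5, y=5)
  S (south): (x=5, y=5) -> (x=5, y=6)
  N (north): (x=5, y=6) -> (x=5, y=5)
Final: (x=5, y=5)

Answer: Final position: (x=5, y=5)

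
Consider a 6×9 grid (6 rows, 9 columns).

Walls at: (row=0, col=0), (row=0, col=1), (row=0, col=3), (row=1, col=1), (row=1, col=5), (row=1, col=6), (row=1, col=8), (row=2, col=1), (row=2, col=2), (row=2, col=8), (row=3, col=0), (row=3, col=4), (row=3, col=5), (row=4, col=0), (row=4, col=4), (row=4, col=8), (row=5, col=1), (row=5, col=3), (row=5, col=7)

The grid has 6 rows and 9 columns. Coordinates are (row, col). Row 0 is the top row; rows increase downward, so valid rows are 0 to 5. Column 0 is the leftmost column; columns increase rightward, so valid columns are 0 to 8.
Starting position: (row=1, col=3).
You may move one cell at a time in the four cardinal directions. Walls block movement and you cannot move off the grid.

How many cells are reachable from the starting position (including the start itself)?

BFS flood-fill from (row=1, col=3):
  Distance 0: (row=1, col=3)
  Distance 1: (row=1, col=2), (row=1, col=4), (row=2, col=3)
  Distance 2: (row=0, col=2), (row=0, col=4), (row=2, col=4), (row=3, col=3)
  Distance 3: (row=0, col=5), (row=2, col=5), (row=3, col=2), (row=4, col=3)
  Distance 4: (row=0, col=6), (row=2, col=6), (row=3, col=1), (row=4, col=2)
  Distance 5: (row=0, col=7), (row=2, col=7), (row=3, col=6), (row=4, col=1), (row=5, col=2)
  Distance 6: (row=0, col=8), (row=1, col=7), (row=3, col=7), (row=4, col=6)
  Distance 7: (row=3, col=8), (row=4, col=5), (row=4, col=7), (row=5, col=6)
  Distance 8: (row=5, col=5)
  Distance 9: (row=5, col=4)
Total reachable: 31 (grid has 35 open cells total)

Answer: Reachable cells: 31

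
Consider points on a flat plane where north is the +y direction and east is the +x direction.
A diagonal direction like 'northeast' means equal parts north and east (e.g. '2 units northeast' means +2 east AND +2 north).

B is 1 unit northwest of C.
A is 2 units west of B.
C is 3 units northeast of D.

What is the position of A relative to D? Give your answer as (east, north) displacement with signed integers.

Place D at the origin (east=0, north=0).
  C is 3 units northeast of D: delta (east=+3, north=+3); C at (east=3, north=3).
  B is 1 unit northwest of C: delta (east=-1, north=+1); B at (east=2, north=4).
  A is 2 units west of B: delta (east=-2, north=+0); A at (east=0, north=4).
Therefore A relative to D: (east=0, north=4).

Answer: A is at (east=0, north=4) relative to D.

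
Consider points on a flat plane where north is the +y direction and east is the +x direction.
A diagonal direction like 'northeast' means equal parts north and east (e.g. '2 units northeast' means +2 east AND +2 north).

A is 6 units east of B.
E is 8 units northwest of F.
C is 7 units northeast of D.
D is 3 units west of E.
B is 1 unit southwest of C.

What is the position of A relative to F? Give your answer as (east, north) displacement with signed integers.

Place F at the origin (east=0, north=0).
  E is 8 units northwest of F: delta (east=-8, north=+8); E at (east=-8, north=8).
  D is 3 units west of E: delta (east=-3, north=+0); D at (east=-11, north=8).
  C is 7 units northeast of D: delta (east=+7, north=+7); C at (east=-4, north=15).
  B is 1 unit southwest of C: delta (east=-1, north=-1); B at (east=-5, north=14).
  A is 6 units east of B: delta (east=+6, north=+0); A at (east=1, north=14).
Therefore A relative to F: (east=1, north=14).

Answer: A is at (east=1, north=14) relative to F.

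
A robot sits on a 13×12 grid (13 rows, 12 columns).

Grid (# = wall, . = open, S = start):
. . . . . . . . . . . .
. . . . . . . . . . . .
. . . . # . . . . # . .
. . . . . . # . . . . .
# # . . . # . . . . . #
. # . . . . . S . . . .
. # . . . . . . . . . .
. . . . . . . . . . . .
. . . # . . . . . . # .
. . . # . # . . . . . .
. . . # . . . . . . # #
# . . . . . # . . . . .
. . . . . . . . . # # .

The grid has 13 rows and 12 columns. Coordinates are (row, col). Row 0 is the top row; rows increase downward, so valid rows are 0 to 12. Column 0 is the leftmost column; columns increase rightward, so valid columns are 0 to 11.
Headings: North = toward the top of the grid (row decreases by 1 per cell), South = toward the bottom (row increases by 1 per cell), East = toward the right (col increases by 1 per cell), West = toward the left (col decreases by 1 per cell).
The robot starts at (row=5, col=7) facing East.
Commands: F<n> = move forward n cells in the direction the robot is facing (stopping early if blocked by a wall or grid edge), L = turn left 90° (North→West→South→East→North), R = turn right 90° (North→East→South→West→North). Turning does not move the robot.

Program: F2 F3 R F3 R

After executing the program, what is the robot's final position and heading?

Start: (row=5, col=7), facing East
  F2: move forward 2, now at (row=5, col=9)
  F3: move forward 2/3 (blocked), now at (row=5, col=11)
  R: turn right, now facing South
  F3: move forward 3, now at (row=8, col=11)
  R: turn right, now facing West
Final: (row=8, col=11), facing West

Answer: Final position: (row=8, col=11), facing West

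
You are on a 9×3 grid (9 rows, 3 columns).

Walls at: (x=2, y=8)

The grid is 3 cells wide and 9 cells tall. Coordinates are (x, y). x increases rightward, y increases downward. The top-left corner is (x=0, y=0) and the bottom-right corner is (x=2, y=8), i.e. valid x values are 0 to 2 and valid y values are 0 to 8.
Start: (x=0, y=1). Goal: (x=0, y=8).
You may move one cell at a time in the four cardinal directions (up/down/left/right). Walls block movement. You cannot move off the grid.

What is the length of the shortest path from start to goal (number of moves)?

Answer: Shortest path length: 7

Derivation:
BFS from (x=0, y=1) until reaching (x=0, y=8):
  Distance 0: (x=0, y=1)
  Distance 1: (x=0, y=0), (x=1, y=1), (x=0, y=2)
  Distance 2: (x=1, y=0), (x=2, y=1), (x=1, y=2), (x=0, y=3)
  Distance 3: (x=2, y=0), (x=2, y=2), (x=1, y=3), (x=0, y=4)
  Distance 4: (x=2, y=3), (x=1, y=4), (x=0, y=5)
  Distance 5: (x=2, y=4), (x=1, y=5), (x=0, y=6)
  Distance 6: (x=2, y=5), (x=1, y=6), (x=0, y=7)
  Distance 7: (x=2, y=6), (x=1, y=7), (x=0, y=8)  <- goal reached here
One shortest path (7 moves): (x=0, y=1) -> (x=0, y=2) -> (x=0, y=3) -> (x=0, y=4) -> (x=0, y=5) -> (x=0, y=6) -> (x=0, y=7) -> (x=0, y=8)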